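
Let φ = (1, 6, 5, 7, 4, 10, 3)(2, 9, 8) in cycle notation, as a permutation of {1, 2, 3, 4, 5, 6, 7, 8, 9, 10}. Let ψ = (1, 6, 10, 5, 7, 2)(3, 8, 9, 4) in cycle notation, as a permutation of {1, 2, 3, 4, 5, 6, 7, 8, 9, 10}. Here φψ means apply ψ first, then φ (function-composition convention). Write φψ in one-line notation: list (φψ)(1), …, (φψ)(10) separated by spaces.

5 6 2 1 4 3 9 8 10 7

(φψ)(x) = φ(ψ(x)). Computing each image: φ(ψ(1)) = φ(6) = 5, φ(ψ(2)) = φ(1) = 6, φ(ψ(3)) = φ(8) = 2, φ(ψ(4)) = φ(3) = 1, φ(ψ(5)) = φ(7) = 4, φ(ψ(6)) = φ(10) = 3, φ(ψ(7)) = φ(2) = 9, φ(ψ(8)) = φ(9) = 8, φ(ψ(9)) = φ(4) = 10, φ(ψ(10)) = φ(5) = 7.
Hence φψ = [5 6 2 1 4 3 9 8 10 7].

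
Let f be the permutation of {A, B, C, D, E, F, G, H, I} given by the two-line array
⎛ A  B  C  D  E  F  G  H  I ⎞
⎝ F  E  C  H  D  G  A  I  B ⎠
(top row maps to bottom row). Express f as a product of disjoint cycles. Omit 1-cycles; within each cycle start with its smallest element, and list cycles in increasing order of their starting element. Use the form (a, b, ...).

Start at A and follow images: A → F → G → A, giving the cycle (A, F, G).
Repeating from the next unused element and collecting all non-trivial cycles gives (A, F, G)(B, E, D, H, I).

(A, F, G)(B, E, D, H, I)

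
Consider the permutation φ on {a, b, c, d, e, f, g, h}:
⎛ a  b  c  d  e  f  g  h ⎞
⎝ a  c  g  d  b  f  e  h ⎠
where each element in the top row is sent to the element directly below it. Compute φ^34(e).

c

Tracing e → b → … returns to e after 4 steps, so e lies in a 4-cycle (b, c, g, e).
Powers repeat with period 4 on this cycle, and 34 mod 4 = 2, so φ^34(e) = φ^2(e).
Advancing 2 steps from e: e → b → c.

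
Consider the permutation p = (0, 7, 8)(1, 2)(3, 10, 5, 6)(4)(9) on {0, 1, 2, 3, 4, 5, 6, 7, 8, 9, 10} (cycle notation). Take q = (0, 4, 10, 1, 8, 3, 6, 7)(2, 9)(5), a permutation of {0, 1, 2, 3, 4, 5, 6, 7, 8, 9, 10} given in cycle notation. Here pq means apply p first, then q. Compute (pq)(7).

3

(pq)(7) = q(p(7)). p(7) = 8, then q(8) = 3. So (pq)(7) = 3.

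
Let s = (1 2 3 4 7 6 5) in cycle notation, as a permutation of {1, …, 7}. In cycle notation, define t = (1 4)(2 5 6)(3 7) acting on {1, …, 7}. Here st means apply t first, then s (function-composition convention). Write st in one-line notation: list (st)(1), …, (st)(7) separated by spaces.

7 1 6 2 5 3 4

Chase each element through t then s: 1 → 4 → 7; 2 → 5 → 1; 3 → 7 → 6; 4 → 1 → 2; 5 → 6 → 5; 6 → 2 → 3; 7 → 3 → 4.
So st in one-line form is 7 1 6 2 5 3 4.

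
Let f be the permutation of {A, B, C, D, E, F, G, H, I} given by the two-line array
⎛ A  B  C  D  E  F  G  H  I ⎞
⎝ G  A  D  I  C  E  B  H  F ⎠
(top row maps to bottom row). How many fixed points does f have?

1

The fixed points (elements with f(x) = x) are {H}, so there is 1.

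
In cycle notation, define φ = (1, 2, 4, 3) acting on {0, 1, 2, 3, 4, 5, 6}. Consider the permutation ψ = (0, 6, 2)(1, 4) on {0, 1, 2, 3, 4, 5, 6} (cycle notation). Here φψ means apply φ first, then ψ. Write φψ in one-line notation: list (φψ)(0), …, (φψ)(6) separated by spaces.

For each element, apply φ then ψ: 0 → 0 → 6; 1 → 2 → 0; 2 → 4 → 1; 3 → 1 → 4; 4 → 3 → 3; 5 → 5 → 5; 6 → 6 → 2.
Collecting the images, φψ = [6 0 1 4 3 5 2].

6 0 1 4 3 5 2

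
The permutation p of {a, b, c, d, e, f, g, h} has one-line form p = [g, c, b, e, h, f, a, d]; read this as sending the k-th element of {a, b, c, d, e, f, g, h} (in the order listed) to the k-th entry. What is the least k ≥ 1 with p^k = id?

Writing p as disjoint cycles, the cycle lengths are 3, 2, 2, 1.
The order is lcm(3, 2, 2) = 6.

6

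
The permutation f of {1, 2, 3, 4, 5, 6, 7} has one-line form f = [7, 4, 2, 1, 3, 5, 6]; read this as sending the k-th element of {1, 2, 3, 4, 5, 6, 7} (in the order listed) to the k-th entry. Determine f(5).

5 is element number 5 of the domain, and entry number 5 of the one-line form is 3, so f(5) = 3.

3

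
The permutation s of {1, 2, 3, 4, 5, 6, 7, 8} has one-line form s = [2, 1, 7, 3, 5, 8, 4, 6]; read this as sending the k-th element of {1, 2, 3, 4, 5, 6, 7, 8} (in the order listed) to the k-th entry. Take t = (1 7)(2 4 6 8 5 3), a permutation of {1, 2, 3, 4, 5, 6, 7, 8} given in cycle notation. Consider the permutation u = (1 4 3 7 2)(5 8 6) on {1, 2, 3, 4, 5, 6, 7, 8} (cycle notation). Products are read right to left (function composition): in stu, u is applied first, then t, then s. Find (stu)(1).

8

(stu)(1) = s(t(u(1))). u(1) = 4, then t(4) = 6, then s(6) = 8, so the result is 8.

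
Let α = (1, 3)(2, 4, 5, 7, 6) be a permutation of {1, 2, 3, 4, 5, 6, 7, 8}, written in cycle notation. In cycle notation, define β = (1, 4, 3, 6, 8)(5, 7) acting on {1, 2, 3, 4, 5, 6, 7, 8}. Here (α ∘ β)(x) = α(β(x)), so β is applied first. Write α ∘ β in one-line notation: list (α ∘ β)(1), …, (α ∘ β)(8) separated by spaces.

5 4 2 1 6 8 7 3

(α ∘ β)(x) = α(β(x)). Computing each image: α(β(1)) = α(4) = 5, α(β(2)) = α(2) = 4, α(β(3)) = α(6) = 2, α(β(4)) = α(3) = 1, α(β(5)) = α(7) = 6, α(β(6)) = α(8) = 8, α(β(7)) = α(5) = 7, α(β(8)) = α(1) = 3.
Hence α ∘ β = [5 4 2 1 6 8 7 3].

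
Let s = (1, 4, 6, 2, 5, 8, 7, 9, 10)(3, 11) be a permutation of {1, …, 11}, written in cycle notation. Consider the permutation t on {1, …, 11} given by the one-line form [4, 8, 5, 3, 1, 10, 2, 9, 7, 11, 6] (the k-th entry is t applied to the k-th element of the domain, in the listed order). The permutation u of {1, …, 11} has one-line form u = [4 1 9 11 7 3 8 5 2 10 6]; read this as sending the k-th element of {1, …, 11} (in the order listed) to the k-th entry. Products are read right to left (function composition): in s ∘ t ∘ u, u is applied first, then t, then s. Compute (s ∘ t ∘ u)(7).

Apply the permutations in order: u(7) = 8, then t(8) = 9, then s(9) = 10. So (s ∘ t ∘ u)(7) = 10.

10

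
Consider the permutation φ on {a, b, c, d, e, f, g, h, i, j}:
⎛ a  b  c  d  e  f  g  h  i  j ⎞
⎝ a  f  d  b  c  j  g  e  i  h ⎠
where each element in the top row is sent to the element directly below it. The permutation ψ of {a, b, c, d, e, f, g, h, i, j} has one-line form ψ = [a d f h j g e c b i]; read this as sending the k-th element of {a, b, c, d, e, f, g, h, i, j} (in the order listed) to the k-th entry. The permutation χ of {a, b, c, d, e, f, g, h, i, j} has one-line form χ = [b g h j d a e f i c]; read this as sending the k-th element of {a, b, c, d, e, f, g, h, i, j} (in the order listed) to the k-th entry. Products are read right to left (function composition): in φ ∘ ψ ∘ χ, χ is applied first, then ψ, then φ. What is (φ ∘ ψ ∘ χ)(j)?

j

Apply the permutations in order: χ(j) = c, then ψ(c) = f, then φ(f) = j. So (φ ∘ ψ ∘ χ)(j) = j.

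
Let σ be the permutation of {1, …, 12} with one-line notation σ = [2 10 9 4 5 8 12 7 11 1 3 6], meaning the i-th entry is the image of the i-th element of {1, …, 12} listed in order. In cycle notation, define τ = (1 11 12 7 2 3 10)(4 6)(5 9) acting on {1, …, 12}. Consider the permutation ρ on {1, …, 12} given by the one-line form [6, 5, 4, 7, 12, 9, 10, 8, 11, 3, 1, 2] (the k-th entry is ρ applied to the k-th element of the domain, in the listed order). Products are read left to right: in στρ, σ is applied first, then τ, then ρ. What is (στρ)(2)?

Apply the permutations in order: σ(2) = 10, then τ(10) = 1, then ρ(1) = 6. So (στρ)(2) = 6.

6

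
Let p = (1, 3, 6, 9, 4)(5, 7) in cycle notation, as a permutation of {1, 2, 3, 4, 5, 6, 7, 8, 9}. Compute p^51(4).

1

4 lies in the 5-cycle (1, 3, 6, 9, 4).
On a 5-cycle, p^5 is the identity, so p^51 = p^1 there (51 ≡ 1 mod 5).
Stepping 1 place around the cycle: 4 → 1.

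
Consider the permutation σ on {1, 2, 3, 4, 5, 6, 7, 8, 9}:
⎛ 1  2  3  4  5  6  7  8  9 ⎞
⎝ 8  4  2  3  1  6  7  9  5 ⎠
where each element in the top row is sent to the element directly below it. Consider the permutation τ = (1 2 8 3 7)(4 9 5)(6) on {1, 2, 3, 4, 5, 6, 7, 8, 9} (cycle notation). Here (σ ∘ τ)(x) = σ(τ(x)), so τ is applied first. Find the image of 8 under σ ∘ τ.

First apply τ: τ(8) = 3, then σ(3) = 2. Thus (σ ∘ τ)(8) = 2.

2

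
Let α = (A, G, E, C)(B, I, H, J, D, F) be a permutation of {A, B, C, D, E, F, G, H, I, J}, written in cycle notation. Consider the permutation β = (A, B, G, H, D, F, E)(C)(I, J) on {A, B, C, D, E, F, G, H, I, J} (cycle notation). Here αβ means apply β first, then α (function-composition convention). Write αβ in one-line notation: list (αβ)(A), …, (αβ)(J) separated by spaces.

For each element, apply β then α: A → B → I; B → G → E; C → C → A; D → F → B; E → A → G; F → E → C; G → H → J; H → D → F; I → J → D; J → I → H.
So αβ in one-line form is I E A B G C J F D H.

I E A B G C J F D H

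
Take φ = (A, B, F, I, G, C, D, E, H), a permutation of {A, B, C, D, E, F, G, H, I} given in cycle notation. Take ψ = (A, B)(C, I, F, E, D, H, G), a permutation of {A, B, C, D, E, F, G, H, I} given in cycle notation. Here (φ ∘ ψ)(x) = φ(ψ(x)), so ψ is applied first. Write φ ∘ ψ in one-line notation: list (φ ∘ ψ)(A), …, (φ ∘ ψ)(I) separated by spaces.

Chase each element through ψ then φ: A → B → F; B → A → B; C → I → G; D → H → A; E → D → E; F → E → H; G → C → D; H → G → C; I → F → I.
So φ ∘ ψ in one-line form is F B G A E H D C I.

F B G A E H D C I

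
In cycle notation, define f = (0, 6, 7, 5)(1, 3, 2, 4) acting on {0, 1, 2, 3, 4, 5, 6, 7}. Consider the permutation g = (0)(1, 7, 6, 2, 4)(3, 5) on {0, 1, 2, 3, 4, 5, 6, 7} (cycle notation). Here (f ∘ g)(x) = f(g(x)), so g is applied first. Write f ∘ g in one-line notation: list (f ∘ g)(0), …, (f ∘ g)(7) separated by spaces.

6 5 1 0 3 2 4 7

(f ∘ g)(x) = f(g(x)). Computing each image: f(g(0)) = f(0) = 6, f(g(1)) = f(7) = 5, f(g(2)) = f(4) = 1, f(g(3)) = f(5) = 0, f(g(4)) = f(1) = 3, f(g(5)) = f(3) = 2, f(g(6)) = f(2) = 4, f(g(7)) = f(6) = 7.
Hence f ∘ g = [6 5 1 0 3 2 4 7].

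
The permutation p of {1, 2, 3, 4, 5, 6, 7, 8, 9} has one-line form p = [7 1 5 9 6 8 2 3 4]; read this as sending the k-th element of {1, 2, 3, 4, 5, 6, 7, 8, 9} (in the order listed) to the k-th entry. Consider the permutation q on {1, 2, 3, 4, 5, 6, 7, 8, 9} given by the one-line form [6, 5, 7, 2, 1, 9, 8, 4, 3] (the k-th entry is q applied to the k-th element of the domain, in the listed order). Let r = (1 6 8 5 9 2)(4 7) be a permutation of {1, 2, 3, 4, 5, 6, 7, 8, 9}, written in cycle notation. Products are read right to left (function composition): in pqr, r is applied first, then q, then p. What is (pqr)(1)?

(pqr)(1) = p(q(r(1))). r(1) = 6, then q(6) = 9, then p(9) = 4, so the result is 4.

4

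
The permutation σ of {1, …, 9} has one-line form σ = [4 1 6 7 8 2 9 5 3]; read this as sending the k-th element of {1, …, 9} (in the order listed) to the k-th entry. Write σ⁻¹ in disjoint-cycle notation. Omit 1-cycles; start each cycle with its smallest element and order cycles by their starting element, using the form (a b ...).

(1 2 6 3 9 7 4)(5 8)

The cycle decomposition of σ is (1 4 7 9 3 6 2)(5 8).
The inverse reverses every cycle; in canonical form, σ⁻¹ = (1 2 6 3 9 7 4)(5 8).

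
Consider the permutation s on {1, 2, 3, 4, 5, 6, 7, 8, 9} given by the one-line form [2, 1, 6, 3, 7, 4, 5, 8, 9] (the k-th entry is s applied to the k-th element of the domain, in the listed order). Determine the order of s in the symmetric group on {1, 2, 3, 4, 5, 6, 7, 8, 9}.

6

Decomposing into disjoint cycles gives cycle lengths 3, 2, 2, 1, 1.
The order is lcm(3, 2, 2) = 6.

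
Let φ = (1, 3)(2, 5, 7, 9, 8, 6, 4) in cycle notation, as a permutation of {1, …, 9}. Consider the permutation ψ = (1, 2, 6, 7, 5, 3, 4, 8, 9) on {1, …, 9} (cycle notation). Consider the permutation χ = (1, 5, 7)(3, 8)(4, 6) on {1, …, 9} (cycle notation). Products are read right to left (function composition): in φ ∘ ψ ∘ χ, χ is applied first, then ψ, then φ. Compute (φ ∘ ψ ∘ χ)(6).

(φ ∘ ψ ∘ χ)(6) = φ(ψ(χ(6))). χ(6) = 4, then ψ(4) = 8, then φ(8) = 6, so the result is 6.

6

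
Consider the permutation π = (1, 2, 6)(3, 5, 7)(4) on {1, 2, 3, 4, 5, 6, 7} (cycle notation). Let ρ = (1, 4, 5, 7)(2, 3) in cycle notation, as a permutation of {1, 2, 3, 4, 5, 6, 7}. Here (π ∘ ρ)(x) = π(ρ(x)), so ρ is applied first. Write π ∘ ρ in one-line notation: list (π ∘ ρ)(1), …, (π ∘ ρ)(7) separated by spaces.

(π ∘ ρ)(x) = π(ρ(x)). Computing each image: π(ρ(1)) = π(4) = 4, π(ρ(2)) = π(3) = 5, π(ρ(3)) = π(2) = 6, π(ρ(4)) = π(5) = 7, π(ρ(5)) = π(7) = 3, π(ρ(6)) = π(6) = 1, π(ρ(7)) = π(1) = 2.
Hence π ∘ ρ = [4 5 6 7 3 1 2].

4 5 6 7 3 1 2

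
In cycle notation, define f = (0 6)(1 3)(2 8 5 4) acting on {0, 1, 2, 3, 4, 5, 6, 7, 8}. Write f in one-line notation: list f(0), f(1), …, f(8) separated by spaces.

Reading each image from the cycles: 0→6, 1→3, 2→8, 3→1, 4→2, 5→4, 6→0, 7→7, 8→5.
Listing these in domain order gives 6 3 8 1 2 4 0 7 5.

6 3 8 1 2 4 0 7 5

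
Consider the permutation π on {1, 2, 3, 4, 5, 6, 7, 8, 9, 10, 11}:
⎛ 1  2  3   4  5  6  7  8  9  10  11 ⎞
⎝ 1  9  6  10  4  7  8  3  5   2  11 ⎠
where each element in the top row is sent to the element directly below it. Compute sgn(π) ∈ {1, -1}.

In disjoint-cycle form the cycle lengths are 5, 4, 1, 1.
A cycle is odd iff its length is even; π has 1 even-length cycle, so sgn(π) = (−1)^1 and π is odd.

-1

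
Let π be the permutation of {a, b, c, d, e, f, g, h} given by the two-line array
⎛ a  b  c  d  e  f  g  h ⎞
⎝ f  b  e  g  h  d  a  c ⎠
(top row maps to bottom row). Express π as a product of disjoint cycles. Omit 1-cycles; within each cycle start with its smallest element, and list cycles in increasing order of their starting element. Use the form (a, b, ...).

(a, f, d, g)(c, e, h)

Start at a and follow images: a → f → d → g → a, giving the cycle (a, f, d, g).
Continuing from each remaining unvisited element yields (a, f, d, g)(c, e, h).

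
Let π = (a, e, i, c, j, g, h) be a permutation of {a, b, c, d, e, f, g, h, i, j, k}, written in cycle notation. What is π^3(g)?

e

g lies in the 7-cycle (a, e, i, c, j, g, h).
Stepping 3 places around the cycle: g → h → a → e.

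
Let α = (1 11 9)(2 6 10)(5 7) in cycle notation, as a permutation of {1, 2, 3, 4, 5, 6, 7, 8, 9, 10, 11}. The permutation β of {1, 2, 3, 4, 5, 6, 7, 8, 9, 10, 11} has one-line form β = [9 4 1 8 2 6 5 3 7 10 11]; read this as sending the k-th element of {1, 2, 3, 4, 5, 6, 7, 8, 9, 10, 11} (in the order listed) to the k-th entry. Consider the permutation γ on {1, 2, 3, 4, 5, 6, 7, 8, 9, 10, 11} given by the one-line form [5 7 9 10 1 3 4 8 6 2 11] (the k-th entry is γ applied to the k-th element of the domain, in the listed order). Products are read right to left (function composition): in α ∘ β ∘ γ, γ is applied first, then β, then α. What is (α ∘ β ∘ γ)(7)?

Apply the permutations in order: γ(7) = 4, then β(4) = 8, then α(8) = 8. So (α ∘ β ∘ γ)(7) = 8.

8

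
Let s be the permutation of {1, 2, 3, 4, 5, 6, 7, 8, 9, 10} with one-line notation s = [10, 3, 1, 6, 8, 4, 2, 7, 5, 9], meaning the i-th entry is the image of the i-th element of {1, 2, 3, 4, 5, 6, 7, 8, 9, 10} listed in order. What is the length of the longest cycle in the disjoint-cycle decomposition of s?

Decomposing into disjoint cycles gives (1, 10, 9, 5, 8, 7, 2, 3)(4, 6); the longest has length 8.

8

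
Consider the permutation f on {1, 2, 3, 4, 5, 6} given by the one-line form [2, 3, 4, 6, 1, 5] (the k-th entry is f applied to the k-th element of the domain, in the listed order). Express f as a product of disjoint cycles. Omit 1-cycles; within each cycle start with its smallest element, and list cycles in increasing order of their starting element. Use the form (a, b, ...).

Iterating f from 1 gives 1 → 2 → 3 → 4 → 6 → 5 → 1; that is the 6-cycle (1, 2, 3, 4, 6, 5).
Repeating from the next unused element and collecting all non-trivial cycles gives (1, 2, 3, 4, 6, 5).

(1, 2, 3, 4, 6, 5)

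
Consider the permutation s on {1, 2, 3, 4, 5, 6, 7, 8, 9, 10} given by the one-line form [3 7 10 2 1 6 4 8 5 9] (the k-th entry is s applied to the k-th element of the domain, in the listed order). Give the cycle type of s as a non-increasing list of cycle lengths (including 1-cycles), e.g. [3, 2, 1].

[5, 3, 1, 1]

The disjoint cycles are (1 3 10 9 5)(2 7 4)(6)(8), with lengths 5, 3, 1, 1 in non-increasing order.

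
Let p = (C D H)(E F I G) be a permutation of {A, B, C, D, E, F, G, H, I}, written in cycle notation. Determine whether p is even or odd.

The cycle lengths are 4, 3, 1, 1.
A cycle of length ℓ contributes ℓ−1 transpositions, so p is a product of 3 + 2 = 5 transpositions — odd.

odd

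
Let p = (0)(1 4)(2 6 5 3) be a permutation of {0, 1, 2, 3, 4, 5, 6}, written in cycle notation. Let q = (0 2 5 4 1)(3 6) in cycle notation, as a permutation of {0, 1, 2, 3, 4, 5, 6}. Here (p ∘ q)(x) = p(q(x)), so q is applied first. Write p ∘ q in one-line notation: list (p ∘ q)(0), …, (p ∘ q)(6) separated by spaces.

6 0 3 5 4 1 2

(p ∘ q)(x) = p(q(x)). Computing each image: p(q(0)) = p(2) = 6, p(q(1)) = p(0) = 0, p(q(2)) = p(5) = 3, p(q(3)) = p(6) = 5, p(q(4)) = p(1) = 4, p(q(5)) = p(4) = 1, p(q(6)) = p(3) = 2.
Hence p ∘ q = [6 0 3 5 4 1 2].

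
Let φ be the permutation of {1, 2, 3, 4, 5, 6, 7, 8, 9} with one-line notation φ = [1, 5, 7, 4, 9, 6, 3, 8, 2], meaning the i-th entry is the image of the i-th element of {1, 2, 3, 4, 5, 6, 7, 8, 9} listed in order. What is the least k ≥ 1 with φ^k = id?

Writing φ as disjoint cycles, the cycle lengths are 3, 2, 1, 1, 1, 1.
The order is lcm(3, 2) = 6.

6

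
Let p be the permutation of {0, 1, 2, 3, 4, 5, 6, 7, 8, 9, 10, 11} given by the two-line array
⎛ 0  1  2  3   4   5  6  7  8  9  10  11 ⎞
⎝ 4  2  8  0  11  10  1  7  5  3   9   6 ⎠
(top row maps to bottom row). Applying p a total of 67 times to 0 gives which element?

Tracing 0 → 4 → … returns to 0 after 11 steps, so 0 lies in an 11-cycle (0, 4, 11, 6, 1, 2, 8, 5, 10, 9, 3).
On an 11-cycle, p^11 is the identity, so p^67 = p^1 there (67 ≡ 1 mod 11).
Stepping 1 place around the cycle: 0 → 4.

4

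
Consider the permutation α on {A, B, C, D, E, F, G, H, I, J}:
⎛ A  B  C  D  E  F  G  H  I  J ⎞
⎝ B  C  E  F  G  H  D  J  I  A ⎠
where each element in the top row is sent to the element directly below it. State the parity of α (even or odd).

even

In disjoint-cycle form the cycle lengths are 9, 1.
A cycle is odd iff its length is even; α has 0 even-length cycles, so sgn(α) = (−1)^0 and α is even.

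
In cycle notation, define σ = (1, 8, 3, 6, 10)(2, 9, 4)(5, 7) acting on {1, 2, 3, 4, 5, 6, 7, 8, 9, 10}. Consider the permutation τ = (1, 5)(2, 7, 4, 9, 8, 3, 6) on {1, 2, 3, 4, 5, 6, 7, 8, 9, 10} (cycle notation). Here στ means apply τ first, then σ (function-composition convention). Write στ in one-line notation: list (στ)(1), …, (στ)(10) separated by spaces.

For each element, apply τ then σ: 1 → 5 → 7; 2 → 7 → 5; 3 → 6 → 10; 4 → 9 → 4; 5 → 1 → 8; 6 → 2 → 9; 7 → 4 → 2; 8 → 3 → 6; 9 → 8 → 3; 10 → 10 → 1.
So στ in one-line form is 7 5 10 4 8 9 2 6 3 1.

7 5 10 4 8 9 2 6 3 1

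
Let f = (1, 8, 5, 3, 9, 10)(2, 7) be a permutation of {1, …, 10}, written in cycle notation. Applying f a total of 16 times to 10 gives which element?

10 lies in the 6-cycle (1, 8, 5, 3, 9, 10).
Since the cycle has length 6, f^16 acts on it the same as f^4 (16 mod 6 = 4).
Stepping 4 places around the cycle: 10 → 1 → 8 → 5 → 3.

3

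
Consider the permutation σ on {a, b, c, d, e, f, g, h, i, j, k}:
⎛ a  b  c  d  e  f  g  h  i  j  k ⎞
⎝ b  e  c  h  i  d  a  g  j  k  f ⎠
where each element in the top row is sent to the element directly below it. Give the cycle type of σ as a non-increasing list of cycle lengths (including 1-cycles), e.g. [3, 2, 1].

[10, 1]

The disjoint cycles are (a b e i j k f d h g)(c), with lengths 10, 1 in non-increasing order.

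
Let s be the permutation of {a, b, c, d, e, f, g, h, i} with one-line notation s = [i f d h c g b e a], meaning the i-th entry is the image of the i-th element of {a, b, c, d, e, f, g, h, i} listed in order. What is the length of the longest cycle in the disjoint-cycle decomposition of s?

Decomposing into disjoint cycles gives (a i)(b f g)(c d h e); the longest has length 4.

4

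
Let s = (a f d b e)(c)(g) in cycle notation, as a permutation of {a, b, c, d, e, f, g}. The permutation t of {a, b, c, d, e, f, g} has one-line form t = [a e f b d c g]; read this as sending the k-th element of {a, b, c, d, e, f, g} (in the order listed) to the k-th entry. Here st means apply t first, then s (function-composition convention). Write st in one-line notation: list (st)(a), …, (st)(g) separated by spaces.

(st)(x) = s(t(x)). Computing each image: s(t(a)) = s(a) = f, s(t(b)) = s(e) = a, s(t(c)) = s(f) = d, s(t(d)) = s(b) = e, s(t(e)) = s(d) = b, s(t(f)) = s(c) = c, s(t(g)) = s(g) = g.
Hence st = [f a d e b c g].

f a d e b c g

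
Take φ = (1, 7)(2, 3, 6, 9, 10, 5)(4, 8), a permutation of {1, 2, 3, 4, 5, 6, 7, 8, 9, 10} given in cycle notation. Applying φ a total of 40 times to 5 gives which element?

5 lies in the 6-cycle (2, 3, 6, 9, 10, 5).
On a 6-cycle, φ^6 is the identity, so φ^40 = φ^4 there (40 ≡ 4 mod 6).
Stepping 4 places around the cycle: 5 → 2 → 3 → 6 → 9.

9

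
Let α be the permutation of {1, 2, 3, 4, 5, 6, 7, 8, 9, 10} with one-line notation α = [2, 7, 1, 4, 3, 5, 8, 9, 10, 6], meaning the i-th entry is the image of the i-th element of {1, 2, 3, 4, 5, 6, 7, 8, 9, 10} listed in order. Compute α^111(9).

5

Tracing 9 → 10 → … returns to 9 after 9 steps, so 9 lies in a 9-cycle (1 2 7 8 9 10 6 5 3).
On a 9-cycle, α^9 is the identity, so α^111 = α^3 there (111 ≡ 3 mod 9).
Advancing 3 steps from 9: 9 → 10 → 6 → 5.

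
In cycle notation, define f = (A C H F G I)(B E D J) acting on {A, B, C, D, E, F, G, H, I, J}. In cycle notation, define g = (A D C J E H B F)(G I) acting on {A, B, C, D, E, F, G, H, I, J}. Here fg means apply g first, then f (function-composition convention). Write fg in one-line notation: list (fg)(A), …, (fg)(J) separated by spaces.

(fg)(x) = f(g(x)). Computing each image: f(g(A)) = f(D) = J, f(g(B)) = f(F) = G, f(g(C)) = f(J) = B, f(g(D)) = f(C) = H, f(g(E)) = f(H) = F, f(g(F)) = f(A) = C, f(g(G)) = f(I) = A, f(g(H)) = f(B) = E, f(g(I)) = f(G) = I, f(g(J)) = f(E) = D.
Hence fg = [J G B H F C A E I D].

J G B H F C A E I D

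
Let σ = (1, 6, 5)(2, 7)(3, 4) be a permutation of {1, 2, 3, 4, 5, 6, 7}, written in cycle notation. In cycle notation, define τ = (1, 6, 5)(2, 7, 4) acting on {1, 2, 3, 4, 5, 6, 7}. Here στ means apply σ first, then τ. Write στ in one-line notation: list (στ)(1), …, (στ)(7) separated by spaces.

Chase each element through σ then τ: 1 → 6 → 5; 2 → 7 → 4; 3 → 4 → 2; 4 → 3 → 3; 5 → 1 → 6; 6 → 5 → 1; 7 → 2 → 7.
Collecting the images, στ = [5 4 2 3 6 1 7].

5 4 2 3 6 1 7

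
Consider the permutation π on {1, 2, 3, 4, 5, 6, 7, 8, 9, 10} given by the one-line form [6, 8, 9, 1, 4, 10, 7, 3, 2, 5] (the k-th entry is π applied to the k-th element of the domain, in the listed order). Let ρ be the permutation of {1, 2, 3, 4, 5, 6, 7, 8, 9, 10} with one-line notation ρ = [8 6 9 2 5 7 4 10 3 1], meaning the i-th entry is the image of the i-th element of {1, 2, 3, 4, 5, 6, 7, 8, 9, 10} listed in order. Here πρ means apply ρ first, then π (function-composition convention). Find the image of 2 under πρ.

10

First apply ρ: ρ(2) = 6, then π(6) = 10. Thus (πρ)(2) = 10.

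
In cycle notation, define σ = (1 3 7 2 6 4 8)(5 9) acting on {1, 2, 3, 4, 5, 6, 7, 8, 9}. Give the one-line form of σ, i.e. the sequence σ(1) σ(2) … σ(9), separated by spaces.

Reading each image from the cycles: 1→3, 2→6, 3→7, 4→8, 5→9, 6→4, 7→2, 8→1, 9→5.
So the one-line form is 3 6 7 8 9 4 2 1 5.

3 6 7 8 9 4 2 1 5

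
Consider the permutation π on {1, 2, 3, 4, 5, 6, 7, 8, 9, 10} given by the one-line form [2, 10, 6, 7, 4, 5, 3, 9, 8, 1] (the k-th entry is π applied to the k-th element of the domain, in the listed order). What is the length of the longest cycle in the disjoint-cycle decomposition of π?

Decomposing into disjoint cycles gives (1 2 10)(3 6 5 4 7)(8 9); the longest has length 5.

5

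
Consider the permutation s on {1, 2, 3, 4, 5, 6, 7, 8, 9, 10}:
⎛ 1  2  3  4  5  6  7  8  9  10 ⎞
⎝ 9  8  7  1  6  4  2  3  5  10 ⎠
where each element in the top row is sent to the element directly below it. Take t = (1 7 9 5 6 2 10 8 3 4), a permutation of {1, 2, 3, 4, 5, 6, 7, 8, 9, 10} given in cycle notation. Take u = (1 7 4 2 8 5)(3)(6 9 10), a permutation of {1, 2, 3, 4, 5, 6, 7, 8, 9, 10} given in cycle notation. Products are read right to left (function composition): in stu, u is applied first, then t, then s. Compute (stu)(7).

9

(stu)(7) = s(t(u(7))). u(7) = 4, then t(4) = 1, then s(1) = 9, so the result is 9.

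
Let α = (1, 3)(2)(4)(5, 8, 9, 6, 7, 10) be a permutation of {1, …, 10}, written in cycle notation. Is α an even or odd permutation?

The cycle lengths are 6, 2, 1, 1.
A cycle of length ℓ contributes ℓ−1 transpositions, so α is a product of 5 + 1 = 6 transpositions — even.

even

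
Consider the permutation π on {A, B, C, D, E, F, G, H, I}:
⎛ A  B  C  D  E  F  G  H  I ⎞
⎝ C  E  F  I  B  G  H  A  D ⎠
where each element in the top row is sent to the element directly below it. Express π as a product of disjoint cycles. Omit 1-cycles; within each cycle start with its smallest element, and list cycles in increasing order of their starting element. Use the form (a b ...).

Start at A and follow images: A → C → F → G → H → A, giving the cycle (A C F G H).
Repeating from the next unused element and collecting all non-trivial cycles gives (A C F G H)(B E)(D I).

(A C F G H)(B E)(D I)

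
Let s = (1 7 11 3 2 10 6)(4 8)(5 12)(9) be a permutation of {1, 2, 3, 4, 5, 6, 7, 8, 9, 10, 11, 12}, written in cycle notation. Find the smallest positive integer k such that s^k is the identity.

14

The cycle type of s is (7, 2, 2, 1).
The order of s is the least common multiple of its cycle lengths: lcm(7, 2, 2) = 14.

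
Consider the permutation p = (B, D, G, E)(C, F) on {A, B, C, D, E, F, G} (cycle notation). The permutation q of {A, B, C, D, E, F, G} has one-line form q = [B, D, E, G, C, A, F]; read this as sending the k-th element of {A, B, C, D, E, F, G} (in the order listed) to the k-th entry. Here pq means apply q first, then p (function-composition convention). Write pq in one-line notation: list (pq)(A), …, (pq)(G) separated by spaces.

D G B E F A C

Chase each element through q then p: A → B → D; B → D → G; C → E → B; D → G → E; E → C → F; F → A → A; G → F → C.
So pq in one-line form is D G B E F A C.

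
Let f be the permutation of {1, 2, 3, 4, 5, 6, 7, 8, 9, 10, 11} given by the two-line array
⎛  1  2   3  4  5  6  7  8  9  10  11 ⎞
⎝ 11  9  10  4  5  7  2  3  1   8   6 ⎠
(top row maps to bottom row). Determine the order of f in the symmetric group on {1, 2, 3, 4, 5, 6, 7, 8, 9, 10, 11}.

6

Writing f as disjoint cycles, the cycle lengths are 6, 3, 1, 1.
The order of f is the least common multiple of its cycle lengths: lcm(6, 3) = 6.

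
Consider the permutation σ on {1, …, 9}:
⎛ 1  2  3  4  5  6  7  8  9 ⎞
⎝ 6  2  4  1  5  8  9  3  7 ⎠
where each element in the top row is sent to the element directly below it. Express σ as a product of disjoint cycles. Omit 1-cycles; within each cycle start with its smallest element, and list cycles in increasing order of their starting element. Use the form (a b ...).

(1 6 8 3 4)(7 9)

From 1: 1 → 6 → 8 → 3 → 4 → 1, closing the cycle (1 6 8 3 4).
Repeating from the next unused element and collecting all non-trivial cycles gives (1 6 8 3 4)(7 9).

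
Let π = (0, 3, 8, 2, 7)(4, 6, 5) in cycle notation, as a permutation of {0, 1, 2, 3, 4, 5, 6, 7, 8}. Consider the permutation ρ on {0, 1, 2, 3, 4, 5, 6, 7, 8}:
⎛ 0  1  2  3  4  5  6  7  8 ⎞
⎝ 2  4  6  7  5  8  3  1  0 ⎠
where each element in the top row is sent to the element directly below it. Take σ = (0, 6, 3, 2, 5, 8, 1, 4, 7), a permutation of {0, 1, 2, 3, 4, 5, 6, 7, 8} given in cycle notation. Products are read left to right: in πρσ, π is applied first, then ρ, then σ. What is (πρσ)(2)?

Chase 2: π(2) = 7; ρ(7) = 1; σ(1) = 4. Hence (πρσ)(2) = 4.

4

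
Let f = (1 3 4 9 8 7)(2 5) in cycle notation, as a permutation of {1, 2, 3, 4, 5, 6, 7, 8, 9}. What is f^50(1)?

1 lies in the 6-cycle (1 3 4 9 8 7).
Powers repeat with period 6 on this cycle, and 50 mod 6 = 2, so f^50(1) = f^2(1).
Advancing 2 steps from 1: 1 → 3 → 4.

4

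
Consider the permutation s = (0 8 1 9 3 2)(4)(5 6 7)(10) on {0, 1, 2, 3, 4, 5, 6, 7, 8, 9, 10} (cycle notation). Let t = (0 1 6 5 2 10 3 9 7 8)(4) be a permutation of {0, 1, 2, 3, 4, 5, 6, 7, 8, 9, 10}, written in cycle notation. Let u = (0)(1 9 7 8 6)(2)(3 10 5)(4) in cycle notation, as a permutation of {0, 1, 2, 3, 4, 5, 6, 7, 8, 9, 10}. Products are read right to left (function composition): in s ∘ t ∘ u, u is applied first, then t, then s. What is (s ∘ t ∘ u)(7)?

8

Apply the permutations in order: u(7) = 8, then t(8) = 0, then s(0) = 8. So (s ∘ t ∘ u)(7) = 8.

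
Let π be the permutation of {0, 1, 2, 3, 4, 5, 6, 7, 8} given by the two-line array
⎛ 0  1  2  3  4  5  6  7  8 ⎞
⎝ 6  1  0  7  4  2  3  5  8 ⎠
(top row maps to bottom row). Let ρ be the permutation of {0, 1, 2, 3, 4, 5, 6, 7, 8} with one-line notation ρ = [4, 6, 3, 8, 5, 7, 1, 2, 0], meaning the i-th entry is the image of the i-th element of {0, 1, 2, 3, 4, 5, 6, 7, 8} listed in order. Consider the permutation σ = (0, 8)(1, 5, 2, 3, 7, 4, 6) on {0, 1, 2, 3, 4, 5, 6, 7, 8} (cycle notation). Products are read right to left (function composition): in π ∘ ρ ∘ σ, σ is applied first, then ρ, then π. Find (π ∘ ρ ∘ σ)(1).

5

Chase 1: σ(1) = 5; ρ(5) = 7; π(7) = 5. Hence (π ∘ ρ ∘ σ)(1) = 5.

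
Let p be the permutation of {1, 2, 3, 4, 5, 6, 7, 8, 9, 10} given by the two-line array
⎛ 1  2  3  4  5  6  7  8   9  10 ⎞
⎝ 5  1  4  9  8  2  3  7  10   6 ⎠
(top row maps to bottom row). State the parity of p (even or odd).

odd

In disjoint-cycle form the cycle lengths are 10.
A cycle of length ℓ contributes ℓ−1 transpositions, so p is a product of 9 transpositions — odd.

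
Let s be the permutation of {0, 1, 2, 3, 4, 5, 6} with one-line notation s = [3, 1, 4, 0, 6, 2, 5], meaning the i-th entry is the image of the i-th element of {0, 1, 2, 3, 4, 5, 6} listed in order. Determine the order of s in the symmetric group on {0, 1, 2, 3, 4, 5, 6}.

4

The disjoint-cycle form of s has cycle lengths 4, 2, 1.
Since disjoint cycles commute, ord(s) = lcm(4, 2) = 4.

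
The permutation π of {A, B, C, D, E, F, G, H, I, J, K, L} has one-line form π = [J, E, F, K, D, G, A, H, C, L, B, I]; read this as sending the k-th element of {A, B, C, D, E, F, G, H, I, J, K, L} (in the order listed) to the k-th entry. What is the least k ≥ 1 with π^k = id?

The disjoint-cycle form of π has cycle lengths 7, 4, 1.
Since disjoint cycles commute, ord(π) = lcm(7, 4) = 28.

28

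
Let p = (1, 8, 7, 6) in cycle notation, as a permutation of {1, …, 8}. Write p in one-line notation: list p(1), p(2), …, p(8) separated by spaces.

Reading each image from the cycles: 1→8, 2→2, 3→3, 4→4, 5→5, 6→1, 7→6, 8→7.
So the one-line form is 8 2 3 4 5 1 6 7.

8 2 3 4 5 1 6 7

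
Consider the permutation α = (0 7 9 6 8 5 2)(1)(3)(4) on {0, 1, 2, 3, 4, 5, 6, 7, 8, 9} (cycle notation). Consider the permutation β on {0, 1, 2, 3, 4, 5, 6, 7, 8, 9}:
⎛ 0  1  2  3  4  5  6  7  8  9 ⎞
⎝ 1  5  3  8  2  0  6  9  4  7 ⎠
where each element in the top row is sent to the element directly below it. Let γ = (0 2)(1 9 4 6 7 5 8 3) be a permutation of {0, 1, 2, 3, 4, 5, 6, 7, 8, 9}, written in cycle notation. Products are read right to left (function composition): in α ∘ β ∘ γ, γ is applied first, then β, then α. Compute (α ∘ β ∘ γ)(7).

7

Chase 7: γ(7) = 5; β(5) = 0; α(0) = 7. Hence (α ∘ β ∘ γ)(7) = 7.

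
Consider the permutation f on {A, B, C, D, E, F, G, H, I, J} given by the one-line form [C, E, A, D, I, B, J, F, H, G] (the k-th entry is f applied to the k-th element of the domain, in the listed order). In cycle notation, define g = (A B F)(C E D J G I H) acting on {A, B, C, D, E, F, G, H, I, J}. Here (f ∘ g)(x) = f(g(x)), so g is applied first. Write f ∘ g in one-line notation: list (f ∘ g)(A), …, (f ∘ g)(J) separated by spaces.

E B I G D C H A F J

Chase each element through g then f: A → B → E; B → F → B; C → E → I; D → J → G; E → D → D; F → A → C; G → I → H; H → C → A; I → H → F; J → G → J.
So f ∘ g in one-line form is E B I G D C H A F J.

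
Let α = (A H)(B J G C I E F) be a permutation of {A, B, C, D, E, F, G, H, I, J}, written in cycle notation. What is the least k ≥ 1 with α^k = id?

The disjoint cycles have lengths 7, 2, 1.
The order of α is the least common multiple of its cycle lengths: lcm(7, 2) = 14.

14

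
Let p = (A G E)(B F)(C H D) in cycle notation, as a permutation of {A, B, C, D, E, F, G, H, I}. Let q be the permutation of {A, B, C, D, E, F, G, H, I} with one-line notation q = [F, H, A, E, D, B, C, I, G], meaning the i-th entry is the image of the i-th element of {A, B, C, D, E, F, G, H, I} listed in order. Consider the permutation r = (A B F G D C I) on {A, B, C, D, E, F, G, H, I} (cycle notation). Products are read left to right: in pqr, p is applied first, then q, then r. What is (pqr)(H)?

E

Chase H: p(H) = D; q(D) = E; r(E) = E. Hence (pqr)(H) = E.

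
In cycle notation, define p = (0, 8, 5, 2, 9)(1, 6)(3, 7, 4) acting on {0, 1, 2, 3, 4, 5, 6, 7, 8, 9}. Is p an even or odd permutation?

odd

The cycle lengths are 5, 3, 2.
A cycle of length ℓ contributes ℓ−1 transpositions, so p is a product of 4 + 2 + 1 = 7 transpositions — odd.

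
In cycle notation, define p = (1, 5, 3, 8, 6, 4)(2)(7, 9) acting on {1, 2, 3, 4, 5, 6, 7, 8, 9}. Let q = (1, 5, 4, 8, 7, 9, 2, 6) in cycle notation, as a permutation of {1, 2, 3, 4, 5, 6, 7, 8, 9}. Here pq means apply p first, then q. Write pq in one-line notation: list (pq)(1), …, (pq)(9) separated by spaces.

4 6 7 5 3 8 2 1 9

(pq)(x) = q(p(x)). Computing each image: q(p(1)) = q(5) = 4, q(p(2)) = q(2) = 6, q(p(3)) = q(8) = 7, q(p(4)) = q(1) = 5, q(p(5)) = q(3) = 3, q(p(6)) = q(4) = 8, q(p(7)) = q(9) = 2, q(p(8)) = q(6) = 1, q(p(9)) = q(7) = 9.
Hence pq = [4 6 7 5 3 8 2 1 9].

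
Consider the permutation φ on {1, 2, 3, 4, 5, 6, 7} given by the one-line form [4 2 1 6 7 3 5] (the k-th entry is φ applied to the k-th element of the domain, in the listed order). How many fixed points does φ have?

The fixed points (elements with φ(x) = x) are {2}, so there is 1.

1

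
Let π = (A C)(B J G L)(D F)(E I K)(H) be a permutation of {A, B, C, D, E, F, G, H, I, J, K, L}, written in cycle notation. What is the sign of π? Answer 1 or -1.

-1

The cycle lengths are 4, 3, 2, 2, 1.
A cycle is odd iff its length is even; π has 3 even-length cycles, so sgn(π) = (−1)^3 and π is odd.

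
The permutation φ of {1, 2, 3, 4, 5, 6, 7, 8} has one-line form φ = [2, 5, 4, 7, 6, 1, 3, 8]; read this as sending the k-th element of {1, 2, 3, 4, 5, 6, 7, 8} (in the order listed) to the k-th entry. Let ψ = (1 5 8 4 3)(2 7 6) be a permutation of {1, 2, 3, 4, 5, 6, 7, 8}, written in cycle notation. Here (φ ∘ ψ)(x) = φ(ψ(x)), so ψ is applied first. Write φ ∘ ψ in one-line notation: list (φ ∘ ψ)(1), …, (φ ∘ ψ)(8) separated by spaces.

6 3 2 4 8 5 1 7

(φ ∘ ψ)(x) = φ(ψ(x)). Computing each image: φ(ψ(1)) = φ(5) = 6, φ(ψ(2)) = φ(7) = 3, φ(ψ(3)) = φ(1) = 2, φ(ψ(4)) = φ(3) = 4, φ(ψ(5)) = φ(8) = 8, φ(ψ(6)) = φ(2) = 5, φ(ψ(7)) = φ(6) = 1, φ(ψ(8)) = φ(4) = 7.
Hence φ ∘ ψ = [6 3 2 4 8 5 1 7].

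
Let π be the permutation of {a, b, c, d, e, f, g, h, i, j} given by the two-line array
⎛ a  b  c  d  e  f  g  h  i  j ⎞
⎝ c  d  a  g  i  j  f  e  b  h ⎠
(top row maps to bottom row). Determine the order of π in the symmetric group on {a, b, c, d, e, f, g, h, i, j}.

8

Decomposing into disjoint cycles gives cycle lengths 8, 2.
Since disjoint cycles commute, ord(π) = lcm(8, 2) = 8.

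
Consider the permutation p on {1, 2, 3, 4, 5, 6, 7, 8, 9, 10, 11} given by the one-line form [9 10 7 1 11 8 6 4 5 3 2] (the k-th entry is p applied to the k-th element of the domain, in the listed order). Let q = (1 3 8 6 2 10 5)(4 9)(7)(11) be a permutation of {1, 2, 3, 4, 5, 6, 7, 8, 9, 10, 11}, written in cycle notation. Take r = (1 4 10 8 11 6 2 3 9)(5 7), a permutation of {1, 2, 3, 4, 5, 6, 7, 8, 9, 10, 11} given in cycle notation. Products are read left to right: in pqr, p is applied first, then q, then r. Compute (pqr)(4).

Chase 4: p(4) = 1; q(1) = 3; r(3) = 9. Hence (pqr)(4) = 9.

9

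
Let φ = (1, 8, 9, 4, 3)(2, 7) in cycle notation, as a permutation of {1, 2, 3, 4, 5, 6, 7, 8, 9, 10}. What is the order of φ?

The cycle type of φ is (5, 2, 1, 1, 1).
Since disjoint cycles commute, ord(φ) = lcm(5, 2) = 10.

10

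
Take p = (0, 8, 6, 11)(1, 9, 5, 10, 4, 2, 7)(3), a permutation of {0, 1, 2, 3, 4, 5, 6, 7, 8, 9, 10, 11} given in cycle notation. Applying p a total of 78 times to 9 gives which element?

5

9 lies in the 7-cycle (1, 9, 5, 10, 4, 2, 7).
Since the cycle has length 7, p^78 acts on it the same as p^1 (78 mod 7 = 1).
Stepping 1 place around the cycle: 9 → 5.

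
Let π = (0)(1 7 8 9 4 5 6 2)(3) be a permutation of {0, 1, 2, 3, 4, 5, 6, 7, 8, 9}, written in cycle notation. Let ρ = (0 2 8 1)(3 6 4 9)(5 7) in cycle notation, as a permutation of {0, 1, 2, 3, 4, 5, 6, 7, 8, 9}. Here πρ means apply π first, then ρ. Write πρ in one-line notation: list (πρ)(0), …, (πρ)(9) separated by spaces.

2 5 0 6 7 4 8 1 3 9

For each element, apply π then ρ: 0 → 0 → 2; 1 → 7 → 5; 2 → 1 → 0; 3 → 3 → 6; 4 → 5 → 7; 5 → 6 → 4; 6 → 2 → 8; 7 → 8 → 1; 8 → 9 → 3; 9 → 4 → 9.
So πρ in one-line form is 2 5 0 6 7 4 8 1 3 9.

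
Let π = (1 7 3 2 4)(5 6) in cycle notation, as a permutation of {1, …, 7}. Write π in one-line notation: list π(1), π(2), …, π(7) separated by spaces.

7 4 2 1 6 5 3

Image by image: 1→7, 2→4, 3→2, 4→1, 5→6, 6→5, 7→3.
So the one-line form is 7 4 2 1 6 5 3.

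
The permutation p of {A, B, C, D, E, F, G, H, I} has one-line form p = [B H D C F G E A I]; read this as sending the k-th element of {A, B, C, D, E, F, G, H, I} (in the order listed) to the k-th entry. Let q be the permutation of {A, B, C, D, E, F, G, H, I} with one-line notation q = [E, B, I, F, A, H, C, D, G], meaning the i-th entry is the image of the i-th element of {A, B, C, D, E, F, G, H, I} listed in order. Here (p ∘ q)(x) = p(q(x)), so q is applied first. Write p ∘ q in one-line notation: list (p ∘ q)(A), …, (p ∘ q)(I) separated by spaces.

F H I G B A D C E

(p ∘ q)(x) = p(q(x)). Computing each image: p(q(A)) = p(E) = F, p(q(B)) = p(B) = H, p(q(C)) = p(I) = I, p(q(D)) = p(F) = G, p(q(E)) = p(A) = B, p(q(F)) = p(H) = A, p(q(G)) = p(C) = D, p(q(H)) = p(D) = C, p(q(I)) = p(G) = E.
Hence p ∘ q = [F H I G B A D C E].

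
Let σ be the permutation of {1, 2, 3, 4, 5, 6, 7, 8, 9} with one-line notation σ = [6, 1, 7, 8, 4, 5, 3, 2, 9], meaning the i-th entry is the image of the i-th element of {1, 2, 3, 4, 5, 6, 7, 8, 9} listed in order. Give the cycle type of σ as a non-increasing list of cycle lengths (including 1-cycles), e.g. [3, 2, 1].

[6, 2, 1]

The disjoint cycles are (1, 6, 5, 4, 8, 2)(3, 7)(9), with lengths 6, 2, 1 in non-increasing order.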